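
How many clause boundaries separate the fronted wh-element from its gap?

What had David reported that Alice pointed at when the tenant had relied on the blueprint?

1

"what" is extracted from the PP object of "pointed".
Boundaries crossed, outermost first: [that] — 1 in total.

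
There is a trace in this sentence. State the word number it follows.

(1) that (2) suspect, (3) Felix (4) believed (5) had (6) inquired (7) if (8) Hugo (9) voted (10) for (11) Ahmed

4

The displaced element is "that suspect" (word 2).
It is linked across 1 clause boundary (Ø).
It functions as the subject of "inquired", so the gap sits immediately after word 4 ("believed").
Base order: Felix believed that that suspect had inquired if Hugo voted for Ahmed.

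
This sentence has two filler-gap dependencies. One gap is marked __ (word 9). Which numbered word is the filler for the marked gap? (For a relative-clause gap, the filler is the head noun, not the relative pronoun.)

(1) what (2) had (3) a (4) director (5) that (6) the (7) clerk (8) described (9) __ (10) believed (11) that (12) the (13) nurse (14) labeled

The marked gap is inside the relative clause, the direct object of "described".
Its filler is the head noun "director" (via "that"), at word 4.
(The other dependency links word 1 to a gap after word 14.)

4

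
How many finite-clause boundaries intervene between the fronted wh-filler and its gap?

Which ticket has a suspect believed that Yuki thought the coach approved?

2

"which ticket" is extracted from the object of "approved".
Boundaries crossed, outermost first: [that], [Ø] — 2 in total.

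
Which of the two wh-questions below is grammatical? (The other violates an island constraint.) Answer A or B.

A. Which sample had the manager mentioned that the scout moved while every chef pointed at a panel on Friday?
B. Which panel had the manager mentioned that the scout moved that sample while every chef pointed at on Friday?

A

In B, the wh-phrase is extracted from inside an adjunct island (introduced by "while"), which blocks movement.
In A, the extraction path crosses only that-complement boundaries, which are transparent.
So A is grammatical.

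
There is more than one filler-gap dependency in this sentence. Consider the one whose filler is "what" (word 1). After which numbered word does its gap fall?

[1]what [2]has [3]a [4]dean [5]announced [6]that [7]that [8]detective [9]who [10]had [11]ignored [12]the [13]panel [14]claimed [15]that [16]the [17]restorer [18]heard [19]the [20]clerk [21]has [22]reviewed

22

The displaced element is "what" (word 1).
It is linked across 3 clause boundaries (that → that → Ø).
It functions as the direct object of "reviewed", so the gap sits immediately after word 22 ("reviewed").
Base order: A dean has announced that that detective who had ignored the panel claimed that the restorer heard the clerk has reviewed what.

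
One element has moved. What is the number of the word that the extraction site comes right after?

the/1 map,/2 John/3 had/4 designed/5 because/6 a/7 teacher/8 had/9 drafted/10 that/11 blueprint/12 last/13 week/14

The displaced element is "the map" (word 2).
It functions as the direct object of "designed", so the gap sits immediately after word 5 ("designed").
Base order: John had designed the map because a teacher had drafted that blueprint last week.

5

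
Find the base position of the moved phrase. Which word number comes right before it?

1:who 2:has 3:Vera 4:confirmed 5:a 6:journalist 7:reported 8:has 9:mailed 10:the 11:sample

7

The displaced element is "who" (word 1).
It is linked across 2 clause boundaries (Ø → Ø).
It functions as the subject of "mailed", so the gap sits immediately after word 7 ("reported").
Base order: Vera has confirmed a journalist reported that who has mailed the sample.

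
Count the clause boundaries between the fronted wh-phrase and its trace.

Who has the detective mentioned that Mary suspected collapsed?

"who" is extracted from the subject of "collapsed".
Boundaries crossed, outermost first: [that], [Ø] — 2 in total.

2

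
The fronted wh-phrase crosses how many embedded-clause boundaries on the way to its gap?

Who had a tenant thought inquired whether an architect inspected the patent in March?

1

"who" is extracted from the subject of "inquired".
Boundaries crossed, outermost first: [Ø] — 1 in total.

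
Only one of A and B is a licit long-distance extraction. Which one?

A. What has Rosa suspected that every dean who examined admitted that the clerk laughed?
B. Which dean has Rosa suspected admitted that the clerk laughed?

In A, the wh-phrase is extracted from inside a complex-NP island (relative clause) (introduced by "who"), which blocks movement.
In B, the extraction path crosses only that-complement boundaries, which are transparent.
So B is grammatical.

B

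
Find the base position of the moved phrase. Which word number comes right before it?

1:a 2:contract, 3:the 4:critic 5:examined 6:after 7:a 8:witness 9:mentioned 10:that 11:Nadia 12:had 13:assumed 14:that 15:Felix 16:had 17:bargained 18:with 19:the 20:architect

5

The displaced element is "a contract" (word 2).
It functions as the direct object of "examined", so the gap sits immediately after word 5 ("examined").
Base order: The critic examined a contract after a witness mentioned that Nadia had assumed that Felix had bargained with the architect.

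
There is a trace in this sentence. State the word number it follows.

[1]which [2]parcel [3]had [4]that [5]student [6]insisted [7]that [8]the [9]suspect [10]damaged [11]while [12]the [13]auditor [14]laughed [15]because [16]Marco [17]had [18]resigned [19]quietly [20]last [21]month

The displaced element is "which parcel" (word 2).
It is linked across 1 clause boundary (that).
It functions as the direct object of "damaged", so the gap sits immediately after word 10 ("damaged").
Base order: That student had insisted that the suspect damaged which parcel while the auditor laughed because Marco had resigned quietly last month.

10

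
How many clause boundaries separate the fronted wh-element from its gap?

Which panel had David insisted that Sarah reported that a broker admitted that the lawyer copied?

"which panel" is extracted from the object of "copied".
Boundaries crossed, outermost first: [that], [that], [that] — 3 in total.

3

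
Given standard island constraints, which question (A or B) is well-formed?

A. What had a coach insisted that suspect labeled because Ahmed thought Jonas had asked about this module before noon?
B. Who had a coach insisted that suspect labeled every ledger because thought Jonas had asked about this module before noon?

In B, the wh-phrase is extracted from inside an adjunct island (introduced by "because"), which blocks movement.
In A, the extraction path crosses only that-complement boundaries, which are transparent.
So A is grammatical.

A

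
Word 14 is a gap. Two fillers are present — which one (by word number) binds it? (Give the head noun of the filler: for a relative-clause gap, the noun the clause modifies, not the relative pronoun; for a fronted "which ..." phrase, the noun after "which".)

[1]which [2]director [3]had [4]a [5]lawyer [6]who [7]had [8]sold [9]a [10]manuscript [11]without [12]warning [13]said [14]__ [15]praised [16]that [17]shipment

The marked gap is the subject of "praised".
Its filler is the fronted wh-phrase "which director", at word 2.
(The other dependency links word 5 to a gap after word 6.)

2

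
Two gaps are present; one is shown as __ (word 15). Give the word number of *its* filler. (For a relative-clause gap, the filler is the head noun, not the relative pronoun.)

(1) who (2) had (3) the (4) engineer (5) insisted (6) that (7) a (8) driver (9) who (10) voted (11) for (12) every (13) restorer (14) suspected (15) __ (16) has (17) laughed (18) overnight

The marked gap is the subject of "laughed".
Its filler is the fronted wh-phrase "who", at word 1.
(The other dependency links word 8 to a gap after word 9.)

1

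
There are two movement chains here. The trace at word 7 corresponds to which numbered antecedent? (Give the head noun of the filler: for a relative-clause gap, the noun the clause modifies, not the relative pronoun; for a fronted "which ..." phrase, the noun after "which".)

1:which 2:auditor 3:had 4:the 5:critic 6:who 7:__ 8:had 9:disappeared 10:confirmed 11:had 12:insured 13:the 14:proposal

The marked gap is inside the relative clause, the subject of "disappeared".
Its filler is the head noun "critic" (via "who"), at word 5.
(The other dependency links word 2 to a gap after word 10.)

5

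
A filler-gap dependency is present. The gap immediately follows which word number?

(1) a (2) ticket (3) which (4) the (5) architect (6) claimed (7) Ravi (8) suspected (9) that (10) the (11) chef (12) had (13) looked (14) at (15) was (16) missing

14

The displaced element is "a ticket" (word 2).
It is linked across 2 clause boundaries (Ø → that).
It functions as the object of the preposition "at" of "looked", so the gap sits immediately after word 14 ("at").
Base order: The architect claimed Ravi suspected that the chef had looked at a ticket.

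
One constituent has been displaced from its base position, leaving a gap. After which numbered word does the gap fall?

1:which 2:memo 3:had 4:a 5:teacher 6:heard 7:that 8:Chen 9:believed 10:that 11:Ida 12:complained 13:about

The displaced element is "which memo" (word 2).
It is linked across 2 clause boundaries (that → that).
It functions as the object of the preposition "about" of "complained", so the gap sits immediately after word 13 ("about").
Base order: A teacher had heard that Chen believed that Ida complained about which memo.

13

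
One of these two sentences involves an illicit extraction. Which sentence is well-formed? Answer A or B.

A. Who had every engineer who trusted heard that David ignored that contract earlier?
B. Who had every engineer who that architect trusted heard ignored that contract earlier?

In A, the wh-phrase is extracted from inside a complex-NP island (relative clause) (introduced by "who"), which blocks movement.
In B, the extraction path crosses only that-complement boundaries, which are transparent.
So B is grammatical.

B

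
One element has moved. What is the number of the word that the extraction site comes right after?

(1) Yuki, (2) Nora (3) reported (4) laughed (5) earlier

3

The displaced element is "Yuki" (word 1).
It is linked across 1 clause boundary (Ø).
It functions as the subject of "laughed", so the gap sits immediately after word 3 ("reported").
Base order: Nora reported that Yuki laughed earlier.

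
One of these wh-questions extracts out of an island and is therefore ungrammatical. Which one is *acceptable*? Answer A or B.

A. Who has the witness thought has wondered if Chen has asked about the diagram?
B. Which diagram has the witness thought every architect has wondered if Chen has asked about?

A

In B, the wh-phrase is extracted from inside a wh-island (introduced by "if"), which blocks movement.
In A, the extraction path crosses only that-complement boundaries, which are transparent.
So A is grammatical.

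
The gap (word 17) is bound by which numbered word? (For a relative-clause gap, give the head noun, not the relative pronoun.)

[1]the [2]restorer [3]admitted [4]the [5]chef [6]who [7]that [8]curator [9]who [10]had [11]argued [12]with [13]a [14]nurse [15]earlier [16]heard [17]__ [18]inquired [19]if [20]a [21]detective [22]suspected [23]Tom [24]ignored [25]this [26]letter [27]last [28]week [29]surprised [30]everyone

The gap at 17 is the subject of "inquired", inside a relative clause.
The relative pronoun is "who" (word 6); it is bound by the head noun immediately before it.
Its filler is the head noun "chef", at word 5.

5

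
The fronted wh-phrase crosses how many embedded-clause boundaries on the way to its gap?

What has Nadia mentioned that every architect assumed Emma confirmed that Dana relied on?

3

"what" is extracted from the PP object of "relied".
Boundaries crossed, outermost first: [that], [Ø], [that] — 3 in total.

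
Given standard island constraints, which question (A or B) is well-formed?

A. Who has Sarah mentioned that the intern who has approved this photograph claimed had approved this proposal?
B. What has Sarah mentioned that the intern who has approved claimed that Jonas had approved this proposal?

A

In B, the wh-phrase is extracted from inside a complex-NP island (relative clause) (introduced by "who"), which blocks movement.
In A, the extraction path crosses only that-complement boundaries, which are transparent.
So A is grammatical.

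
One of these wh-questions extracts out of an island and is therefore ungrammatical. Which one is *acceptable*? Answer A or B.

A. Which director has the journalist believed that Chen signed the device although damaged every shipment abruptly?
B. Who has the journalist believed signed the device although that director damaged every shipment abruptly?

B

In A, the wh-phrase is extracted from inside an adjunct island (introduced by "although"), which blocks movement.
In B, the extraction path crosses only that-complement boundaries, which are transparent.
So B is grammatical.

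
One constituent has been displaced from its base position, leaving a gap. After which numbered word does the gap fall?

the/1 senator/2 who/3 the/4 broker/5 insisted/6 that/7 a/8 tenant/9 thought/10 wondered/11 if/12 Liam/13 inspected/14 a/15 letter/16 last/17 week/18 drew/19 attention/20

The displaced element is "the senator" (word 2).
It is linked across 2 clause boundaries (that → Ø).
It functions as the subject of "wondered", so the gap sits immediately after word 10 ("thought").
Base order: The broker insisted that a tenant thought the senator wondered if Liam inspected a letter last week.

10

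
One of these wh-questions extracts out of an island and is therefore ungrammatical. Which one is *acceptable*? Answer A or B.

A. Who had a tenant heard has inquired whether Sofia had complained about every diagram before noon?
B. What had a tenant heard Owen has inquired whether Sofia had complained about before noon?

In B, the wh-phrase is extracted from inside a wh-island (introduced by "whether"), which blocks movement.
In A, the extraction path crosses only that-complement boundaries, which are transparent.
So A is grammatical.

A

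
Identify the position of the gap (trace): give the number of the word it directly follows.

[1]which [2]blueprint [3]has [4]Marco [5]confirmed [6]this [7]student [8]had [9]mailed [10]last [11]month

9

The displaced element is "which blueprint" (word 2).
It is linked across 1 clause boundary (Ø).
It functions as the direct object of "mailed", so the gap sits immediately after word 9 ("mailed").
Base order: Marco has confirmed this student had mailed which blueprint last month.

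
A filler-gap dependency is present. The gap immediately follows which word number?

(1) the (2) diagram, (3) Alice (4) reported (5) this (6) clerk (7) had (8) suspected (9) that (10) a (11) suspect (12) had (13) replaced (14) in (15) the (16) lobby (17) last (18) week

The displaced element is "the diagram" (word 2).
It is linked across 2 clause boundaries (Ø → that).
It functions as the direct object of "replaced", so the gap sits immediately after word 13 ("replaced").
Base order: Alice reported this clerk had suspected that a suspect had replaced the diagram in the lobby last week.

13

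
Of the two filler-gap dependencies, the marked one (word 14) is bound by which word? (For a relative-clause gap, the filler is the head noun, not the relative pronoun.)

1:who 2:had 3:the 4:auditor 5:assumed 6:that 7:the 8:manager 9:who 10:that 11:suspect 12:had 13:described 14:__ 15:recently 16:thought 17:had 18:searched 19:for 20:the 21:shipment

8

The marked gap is inside the relative clause, the direct object of "described".
Its filler is the head noun "manager" (via "who"), at word 8.
(The other dependency links word 1 to a gap after word 16.)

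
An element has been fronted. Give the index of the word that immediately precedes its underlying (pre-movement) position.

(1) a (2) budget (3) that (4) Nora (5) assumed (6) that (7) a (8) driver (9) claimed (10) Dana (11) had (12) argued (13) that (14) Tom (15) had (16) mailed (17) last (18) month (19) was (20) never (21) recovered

16

The displaced element is "a budget" (word 2).
It is linked across 3 clause boundaries (that → Ø → that).
It functions as the direct object of "mailed", so the gap sits immediately after word 16 ("mailed").
Base order: Nora assumed that a driver claimed Dana had argued that Tom had mailed a budget last month.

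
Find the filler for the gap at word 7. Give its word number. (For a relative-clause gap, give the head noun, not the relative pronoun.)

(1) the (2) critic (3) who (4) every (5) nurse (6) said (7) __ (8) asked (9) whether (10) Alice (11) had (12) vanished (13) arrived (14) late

2

The gap at 7 is the subject of "asked", inside a relative clause.
The relative pronoun is "who" (word 3); it is bound by the head noun immediately before it.
Its filler is the head noun "critic", at word 2.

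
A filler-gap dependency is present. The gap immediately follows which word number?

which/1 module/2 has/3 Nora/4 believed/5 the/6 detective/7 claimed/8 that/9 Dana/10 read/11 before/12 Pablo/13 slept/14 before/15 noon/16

11

The displaced element is "which module" (word 2).
It is linked across 2 clause boundaries (Ø → that).
It functions as the direct object of "read", so the gap sits immediately after word 11 ("read").
Base order: Nora has believed the detective claimed that Dana read which module before Pablo slept before noon.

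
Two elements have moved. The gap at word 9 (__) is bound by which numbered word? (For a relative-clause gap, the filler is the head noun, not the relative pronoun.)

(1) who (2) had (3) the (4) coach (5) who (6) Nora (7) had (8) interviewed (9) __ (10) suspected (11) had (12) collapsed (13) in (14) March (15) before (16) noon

The marked gap is inside the relative clause, the direct object of "interviewed".
Its filler is the head noun "coach" (via "who"), at word 4.
(The other dependency links word 1 to a gap after word 10.)

4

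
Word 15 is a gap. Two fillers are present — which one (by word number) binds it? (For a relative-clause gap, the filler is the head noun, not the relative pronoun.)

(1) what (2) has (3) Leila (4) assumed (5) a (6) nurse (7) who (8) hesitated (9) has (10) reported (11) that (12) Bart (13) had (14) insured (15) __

The marked gap is the direct object of "insured".
Its filler is the fronted wh-phrase "what", at word 1.
(The other dependency links word 6 to a gap after word 7.)

1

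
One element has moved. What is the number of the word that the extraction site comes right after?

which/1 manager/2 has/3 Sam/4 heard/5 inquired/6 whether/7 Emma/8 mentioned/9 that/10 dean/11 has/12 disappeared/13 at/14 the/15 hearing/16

5

The displaced element is "which manager" (word 2).
It is linked across 1 clause boundary (Ø).
It functions as the subject of "inquired", so the gap sits immediately after word 5 ("heard").
Base order: Sam has heard which manager inquired whether Emma mentioned that dean has disappeared at the hearing.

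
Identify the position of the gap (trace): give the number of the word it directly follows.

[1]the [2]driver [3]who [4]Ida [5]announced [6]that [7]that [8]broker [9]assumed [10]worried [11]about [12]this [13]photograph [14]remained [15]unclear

The displaced element is "the driver" (word 2).
It is linked across 2 clause boundaries (that → Ø).
It functions as the subject of "worried", so the gap sits immediately after word 9 ("assumed").
Base order: Ida announced that that broker assumed that the driver worried about this photograph.

9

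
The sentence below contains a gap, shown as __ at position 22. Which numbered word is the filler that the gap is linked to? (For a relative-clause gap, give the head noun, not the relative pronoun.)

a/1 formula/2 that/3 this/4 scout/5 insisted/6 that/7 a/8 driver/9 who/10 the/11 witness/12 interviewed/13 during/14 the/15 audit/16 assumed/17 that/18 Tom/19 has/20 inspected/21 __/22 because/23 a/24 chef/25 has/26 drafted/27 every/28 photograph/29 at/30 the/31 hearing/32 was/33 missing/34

2

The gap at 22 is the object of "inspected", inside a relative clause.
The relative pronoun is "that" (word 3); it is bound by the head noun immediately before it.
Its filler is the head noun "formula", at word 2.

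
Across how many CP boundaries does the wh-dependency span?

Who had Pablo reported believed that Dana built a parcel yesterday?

"who" is extracted from the subject of "believed".
Boundaries crossed, outermost first: [Ø] — 1 in total.

1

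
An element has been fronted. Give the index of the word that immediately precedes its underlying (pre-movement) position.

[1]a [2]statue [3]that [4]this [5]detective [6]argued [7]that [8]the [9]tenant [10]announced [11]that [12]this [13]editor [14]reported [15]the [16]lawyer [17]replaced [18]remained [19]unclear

The displaced element is "a statue" (word 2).
It is linked across 3 clause boundaries (that → that → Ø).
It functions as the direct object of "replaced", so the gap sits immediately after word 17 ("replaced").
Base order: This detective argued that the tenant announced that this editor reported the lawyer replaced a statue.

17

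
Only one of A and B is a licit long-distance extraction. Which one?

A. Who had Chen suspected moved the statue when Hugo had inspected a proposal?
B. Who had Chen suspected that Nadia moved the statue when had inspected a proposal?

In B, the wh-phrase is extracted from inside an adjunct island (introduced by "when"), which blocks movement.
In A, the extraction path crosses only that-complement boundaries, which are transparent.
So A is grammatical.

A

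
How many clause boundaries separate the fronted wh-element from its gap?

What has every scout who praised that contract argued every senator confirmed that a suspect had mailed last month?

2

"what" is extracted from the object of "mailed".
Boundaries crossed, outermost first: [Ø], [that] — 2 in total.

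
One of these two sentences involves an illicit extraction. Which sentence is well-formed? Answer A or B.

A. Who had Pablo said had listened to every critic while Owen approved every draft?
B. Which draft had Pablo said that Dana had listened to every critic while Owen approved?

A

In B, the wh-phrase is extracted from inside an adjunct island (introduced by "while"), which blocks movement.
In A, the extraction path crosses only that-complement boundaries, which are transparent.
So A is grammatical.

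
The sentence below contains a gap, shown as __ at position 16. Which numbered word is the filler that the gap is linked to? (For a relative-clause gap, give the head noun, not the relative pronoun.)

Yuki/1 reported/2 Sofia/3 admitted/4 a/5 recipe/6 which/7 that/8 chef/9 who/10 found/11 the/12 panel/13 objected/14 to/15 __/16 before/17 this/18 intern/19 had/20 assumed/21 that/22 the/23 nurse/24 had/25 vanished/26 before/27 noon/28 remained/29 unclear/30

6

The gap at 16 is the prepositional object of "objected", inside a relative clause.
The relative pronoun is "which" (word 7); it is bound by the head noun immediately before it.
Its filler is the head noun "recipe", at word 6.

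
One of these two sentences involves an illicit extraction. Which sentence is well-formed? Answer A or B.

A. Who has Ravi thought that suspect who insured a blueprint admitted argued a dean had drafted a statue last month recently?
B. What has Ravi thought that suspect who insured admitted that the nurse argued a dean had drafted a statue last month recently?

A

In B, the wh-phrase is extracted from inside a complex-NP island (relative clause) (introduced by "who"), which blocks movement.
In A, the extraction path crosses only that-complement boundaries, which are transparent.
So A is grammatical.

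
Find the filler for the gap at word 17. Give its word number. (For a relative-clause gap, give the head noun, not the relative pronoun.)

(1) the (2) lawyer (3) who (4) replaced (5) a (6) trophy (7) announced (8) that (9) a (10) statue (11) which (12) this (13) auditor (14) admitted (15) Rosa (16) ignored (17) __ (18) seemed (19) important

10

The gap at 17 is the object of "ignored", inside a relative clause.
The relative pronoun is "which" (word 11); it is bound by the head noun immediately before it.
Its filler is the head noun "statue", at word 10.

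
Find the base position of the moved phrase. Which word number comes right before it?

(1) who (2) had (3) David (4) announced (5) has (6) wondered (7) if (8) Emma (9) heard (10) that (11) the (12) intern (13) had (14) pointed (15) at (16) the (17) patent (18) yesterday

4

The displaced element is "who" (word 1).
It is linked across 1 clause boundary (Ø).
It functions as the subject of "wondered", so the gap sits immediately after word 4 ("announced").
Base order: David had announced that who has wondered if Emma heard that the intern had pointed at the patent yesterday.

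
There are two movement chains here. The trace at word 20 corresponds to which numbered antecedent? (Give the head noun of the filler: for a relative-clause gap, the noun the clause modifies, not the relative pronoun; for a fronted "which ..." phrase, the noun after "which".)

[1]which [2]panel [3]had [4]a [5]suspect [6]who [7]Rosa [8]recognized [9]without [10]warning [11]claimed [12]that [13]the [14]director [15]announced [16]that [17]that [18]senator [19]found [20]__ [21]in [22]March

The marked gap is the direct object of "found".
Its filler is the fronted wh-phrase "which panel", at word 2.
(The other dependency links word 5 to a gap after word 8.)

2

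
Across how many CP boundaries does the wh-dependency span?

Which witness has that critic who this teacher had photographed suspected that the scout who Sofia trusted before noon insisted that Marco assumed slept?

"which witness" is extracted from the subject of "slept".
Boundaries crossed, outermost first: [that], [that], [Ø] — 3 in total.

3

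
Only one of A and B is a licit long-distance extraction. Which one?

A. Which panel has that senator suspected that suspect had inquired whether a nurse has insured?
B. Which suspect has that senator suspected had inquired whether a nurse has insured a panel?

B

In A, the wh-phrase is extracted from inside a wh-island (introduced by "whether"), which blocks movement.
In B, the extraction path crosses only that-complement boundaries, which are transparent.
So B is grammatical.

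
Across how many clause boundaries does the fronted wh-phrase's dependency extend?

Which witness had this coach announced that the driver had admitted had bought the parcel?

"which witness" is extracted from the subject of "bought".
Boundaries crossed, outermost first: [that], [Ø] — 2 in total.

2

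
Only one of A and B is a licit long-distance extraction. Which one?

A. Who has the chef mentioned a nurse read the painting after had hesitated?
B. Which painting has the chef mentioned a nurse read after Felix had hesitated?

In A, the wh-phrase is extracted from inside an adjunct island (introduced by "after"), which blocks movement.
In B, the extraction path crosses only that-complement boundaries, which are transparent.
So B is grammatical.

B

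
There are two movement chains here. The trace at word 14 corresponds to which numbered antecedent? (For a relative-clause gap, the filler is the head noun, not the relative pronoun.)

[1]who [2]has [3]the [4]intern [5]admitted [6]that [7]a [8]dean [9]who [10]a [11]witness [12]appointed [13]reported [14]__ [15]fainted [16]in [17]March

1

The marked gap is the subject of "fainted".
Its filler is the fronted wh-phrase "who", at word 1.
(The other dependency links word 8 to a gap after word 12.)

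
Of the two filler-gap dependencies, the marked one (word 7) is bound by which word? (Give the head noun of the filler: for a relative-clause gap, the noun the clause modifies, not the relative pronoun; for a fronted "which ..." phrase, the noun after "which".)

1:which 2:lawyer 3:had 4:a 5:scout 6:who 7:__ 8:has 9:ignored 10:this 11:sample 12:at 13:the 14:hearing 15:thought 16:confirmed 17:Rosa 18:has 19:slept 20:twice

5

The marked gap is inside the relative clause, the subject of "ignored".
Its filler is the head noun "scout" (via "who"), at word 5.
(The other dependency links word 2 to a gap after word 15.)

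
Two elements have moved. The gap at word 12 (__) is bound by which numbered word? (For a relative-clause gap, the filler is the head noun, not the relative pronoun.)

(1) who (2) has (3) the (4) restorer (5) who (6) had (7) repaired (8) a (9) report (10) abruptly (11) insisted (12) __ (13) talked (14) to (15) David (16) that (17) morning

The marked gap is the subject of "talked".
Its filler is the fronted wh-phrase "who", at word 1.
(The other dependency links word 4 to a gap after word 5.)

1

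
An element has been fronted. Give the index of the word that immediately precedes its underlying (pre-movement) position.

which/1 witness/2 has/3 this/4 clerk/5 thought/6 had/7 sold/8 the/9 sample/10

The displaced element is "which witness" (word 2).
It is linked across 1 clause boundary (Ø).
It functions as the subject of "sold", so the gap sits immediately after word 6 ("thought").
Base order: This clerk has thought which witness had sold the sample.

6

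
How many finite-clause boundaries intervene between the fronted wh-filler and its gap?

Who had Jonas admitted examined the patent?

"who" is extracted from the subject of "examined".
Boundaries crossed, outermost first: [Ø] — 1 in total.

1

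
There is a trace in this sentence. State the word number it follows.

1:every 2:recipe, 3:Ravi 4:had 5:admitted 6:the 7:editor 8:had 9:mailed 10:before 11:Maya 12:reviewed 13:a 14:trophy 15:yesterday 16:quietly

The displaced element is "every recipe" (word 2).
It is linked across 1 clause boundary (Ø).
It functions as the direct object of "mailed", so the gap sits immediately after word 9 ("mailed").
Base order: Ravi had admitted the editor had mailed every recipe before Maya reviewed a trophy yesterday quietly.

9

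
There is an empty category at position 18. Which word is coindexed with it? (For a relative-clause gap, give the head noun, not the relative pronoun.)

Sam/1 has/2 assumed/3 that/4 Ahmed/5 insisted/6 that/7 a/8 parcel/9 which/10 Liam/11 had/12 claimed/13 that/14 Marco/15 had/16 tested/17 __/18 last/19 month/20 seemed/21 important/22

The gap at 18 is the object of "tested", inside a relative clause.
The relative pronoun is "which" (word 10); it is bound by the head noun immediately before it.
Its filler is the head noun "parcel", at word 9.

9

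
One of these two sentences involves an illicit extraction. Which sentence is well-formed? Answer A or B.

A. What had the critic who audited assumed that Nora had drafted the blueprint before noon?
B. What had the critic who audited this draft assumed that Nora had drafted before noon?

B

In A, the wh-phrase is extracted from inside a complex-NP island (relative clause) (introduced by "who"), which blocks movement.
In B, the extraction path crosses only that-complement boundaries, which are transparent.
So B is grammatical.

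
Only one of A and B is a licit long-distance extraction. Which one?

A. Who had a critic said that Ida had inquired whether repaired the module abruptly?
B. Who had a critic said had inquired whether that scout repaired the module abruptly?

B

In A, the wh-phrase is extracted from inside a wh-island (introduced by "whether"), which blocks movement.
In B, the extraction path crosses only that-complement boundaries, which are transparent.
So B is grammatical.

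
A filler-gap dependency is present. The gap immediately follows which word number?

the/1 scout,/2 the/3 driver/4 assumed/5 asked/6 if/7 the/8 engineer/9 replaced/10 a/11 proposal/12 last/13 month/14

The displaced element is "the scout" (word 2).
It is linked across 1 clause boundary (Ø).
It functions as the subject of "asked", so the gap sits immediately after word 5 ("assumed").
Base order: The driver assumed the scout asked if the engineer replaced a proposal last month.

5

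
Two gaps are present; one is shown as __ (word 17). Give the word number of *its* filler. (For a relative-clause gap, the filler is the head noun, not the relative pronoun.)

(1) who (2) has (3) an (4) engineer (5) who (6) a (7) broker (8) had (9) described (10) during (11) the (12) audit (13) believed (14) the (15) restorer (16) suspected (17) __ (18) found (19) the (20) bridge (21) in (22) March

1

The marked gap is the subject of "found".
Its filler is the fronted wh-phrase "who", at word 1.
(The other dependency links word 4 to a gap after word 9.)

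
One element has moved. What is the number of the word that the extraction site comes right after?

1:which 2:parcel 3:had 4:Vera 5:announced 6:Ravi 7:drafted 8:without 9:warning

The displaced element is "which parcel" (word 2).
It is linked across 1 clause boundary (Ø).
It functions as the direct object of "drafted", so the gap sits immediately after word 7 ("drafted").
Base order: Vera had announced Ravi drafted which parcel without warning.

7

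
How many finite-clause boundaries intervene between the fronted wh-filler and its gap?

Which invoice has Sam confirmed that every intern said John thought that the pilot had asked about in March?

3

"which invoice" is extracted from the PP object of "asked".
Boundaries crossed, outermost first: [that], [Ø], [that] — 3 in total.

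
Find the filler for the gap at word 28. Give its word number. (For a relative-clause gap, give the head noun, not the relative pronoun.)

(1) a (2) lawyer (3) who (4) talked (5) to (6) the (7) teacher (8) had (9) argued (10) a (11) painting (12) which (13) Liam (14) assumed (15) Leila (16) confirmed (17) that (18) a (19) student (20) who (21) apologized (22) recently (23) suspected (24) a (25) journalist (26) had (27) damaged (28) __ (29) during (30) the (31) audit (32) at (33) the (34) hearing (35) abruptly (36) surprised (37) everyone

11

The gap at 28 is the object of "damaged", inside a relative clause.
The relative pronoun is "which" (word 12); it is bound by the head noun immediately before it.
Its filler is the head noun "painting", at word 11.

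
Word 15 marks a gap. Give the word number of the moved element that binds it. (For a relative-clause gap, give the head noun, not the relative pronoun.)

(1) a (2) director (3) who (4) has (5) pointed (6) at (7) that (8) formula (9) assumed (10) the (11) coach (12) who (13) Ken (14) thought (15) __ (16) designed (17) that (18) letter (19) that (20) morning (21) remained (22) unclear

11

The gap at 15 is the subject of "designed", inside a relative clause.
The relative pronoun is "who" (word 12); it is bound by the head noun immediately before it.
Its filler is the head noun "coach", at word 11.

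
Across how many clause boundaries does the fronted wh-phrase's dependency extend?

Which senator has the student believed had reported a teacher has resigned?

"which senator" is extracted from the subject of "reported".
Boundaries crossed, outermost first: [Ø] — 1 in total.

1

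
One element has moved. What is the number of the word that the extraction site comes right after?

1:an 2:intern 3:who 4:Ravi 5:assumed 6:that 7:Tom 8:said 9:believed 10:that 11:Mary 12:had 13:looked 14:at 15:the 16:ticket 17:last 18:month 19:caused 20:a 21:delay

8

The displaced element is "an intern" (word 2).
It is linked across 2 clause boundaries (that → Ø).
It functions as the subject of "believed", so the gap sits immediately after word 8 ("said").
Base order: Ravi assumed that Tom said that an intern believed that Mary had looked at the ticket last month.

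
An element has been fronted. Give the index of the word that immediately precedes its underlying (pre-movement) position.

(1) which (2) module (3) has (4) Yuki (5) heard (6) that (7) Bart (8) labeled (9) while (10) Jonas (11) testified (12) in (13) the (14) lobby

The displaced element is "which module" (word 2).
It is linked across 1 clause boundary (that).
It functions as the direct object of "labeled", so the gap sits immediately after word 8 ("labeled").
Base order: Yuki has heard that Bart labeled which module while Jonas testified in the lobby.

8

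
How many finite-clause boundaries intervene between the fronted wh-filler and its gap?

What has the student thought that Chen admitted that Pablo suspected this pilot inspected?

3

"what" is extracted from the object of "inspected".
Boundaries crossed, outermost first: [that], [that], [Ø] — 3 in total.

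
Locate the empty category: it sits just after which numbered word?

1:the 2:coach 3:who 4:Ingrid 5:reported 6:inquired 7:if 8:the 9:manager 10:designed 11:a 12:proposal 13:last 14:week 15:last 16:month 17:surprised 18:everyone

5

The displaced element is "the coach" (word 2).
It is linked across 1 clause boundary (Ø).
It functions as the subject of "inquired", so the gap sits immediately after word 5 ("reported").
Base order: Ingrid reported the coach inquired if the manager designed a proposal last week last month.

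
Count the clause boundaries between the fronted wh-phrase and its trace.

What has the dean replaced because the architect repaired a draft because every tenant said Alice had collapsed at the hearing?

"what" originates inside the matrix clause — no clause boundary is crossed.

0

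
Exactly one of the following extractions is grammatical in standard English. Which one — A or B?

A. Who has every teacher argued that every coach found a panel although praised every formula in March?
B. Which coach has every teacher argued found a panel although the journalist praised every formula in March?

B

In A, the wh-phrase is extracted from inside an adjunct island (introduced by "although"), which blocks movement.
In B, the extraction path crosses only that-complement boundaries, which are transparent.
So B is grammatical.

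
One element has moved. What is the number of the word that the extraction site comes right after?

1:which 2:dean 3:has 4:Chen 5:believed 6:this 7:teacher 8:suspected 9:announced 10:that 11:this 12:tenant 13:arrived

The displaced element is "which dean" (word 2).
It is linked across 2 clause boundaries (Ø → Ø).
It functions as the subject of "announced", so the gap sits immediately after word 8 ("suspected").
Base order: Chen has believed this teacher suspected that which dean announced that this tenant arrived.

8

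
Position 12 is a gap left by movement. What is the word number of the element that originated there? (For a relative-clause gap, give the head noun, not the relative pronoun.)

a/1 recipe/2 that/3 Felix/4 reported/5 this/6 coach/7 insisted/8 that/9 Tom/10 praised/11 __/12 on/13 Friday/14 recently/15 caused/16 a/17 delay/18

2

The gap at 12 is the object of "praised", inside a relative clause.
The relative pronoun is "that" (word 3); it is bound by the head noun immediately before it.
Its filler is the head noun "recipe", at word 2.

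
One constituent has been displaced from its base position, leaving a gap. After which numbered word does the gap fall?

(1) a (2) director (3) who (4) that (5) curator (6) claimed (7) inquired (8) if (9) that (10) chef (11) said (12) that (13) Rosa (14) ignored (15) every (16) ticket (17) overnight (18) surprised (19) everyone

6

The displaced element is "a director" (word 2).
It is linked across 1 clause boundary (Ø).
It functions as the subject of "inquired", so the gap sits immediately after word 6 ("claimed").
Base order: That curator claimed a director inquired if that chef said that Rosa ignored every ticket overnight.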